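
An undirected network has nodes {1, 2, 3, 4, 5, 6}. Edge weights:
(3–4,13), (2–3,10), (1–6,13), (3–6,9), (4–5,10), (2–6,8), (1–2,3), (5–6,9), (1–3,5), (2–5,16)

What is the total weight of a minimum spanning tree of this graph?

Prim's algorithm from 1:
Step 1: frontier [1–2 3, 1–3 5, 1–6 13] → take 1–2 (3); add 2.
Step 2: frontier [1–3 5, 1–6 13, 2–6 8, 2–3 10, 2–5 16] → take 1–3 (5); add 3.
Step 3: frontier [1–6 13, 2–6 8, 2–5 16, 3–6 9, 3–4 13] → take 2–6 (8); add 6.
Step 4: frontier [2–5 16, 3–4 13, 5–6 9] → take 5–6 (9); add 5.
Step 5: frontier [3–4 13, 4–5 10] → take 4–5 (10); add 4.
MST edges: 1–2, 1–3, 2–6, 5–6, 4–5; total weight 3+5+8+9+10 = 35.

35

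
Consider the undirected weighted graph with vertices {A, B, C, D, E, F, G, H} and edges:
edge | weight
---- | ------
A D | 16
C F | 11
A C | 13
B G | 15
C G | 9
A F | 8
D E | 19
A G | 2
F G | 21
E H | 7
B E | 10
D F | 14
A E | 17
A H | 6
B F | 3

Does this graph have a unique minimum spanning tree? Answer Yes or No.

Yes

Sort edges by weight, then run Kruskal:
A G (2): add — endpoints in different components.
B F (3): add — endpoints in different components.
A H (6): add — endpoints in different components.
E H (7): add — endpoints in different components.
A F (8): add — endpoints in different components.
C G (9): add — endpoints in different components.
B E (10): skip — B and E already connected.
C F (11): skip — C and F already connected.
A C (13): skip — A and C already connected.
D F (14): add — endpoints in different components.
Every non-tree edge has weight strictly greater than the heaviest edge on the tree path between its endpoints, so the MST is unique.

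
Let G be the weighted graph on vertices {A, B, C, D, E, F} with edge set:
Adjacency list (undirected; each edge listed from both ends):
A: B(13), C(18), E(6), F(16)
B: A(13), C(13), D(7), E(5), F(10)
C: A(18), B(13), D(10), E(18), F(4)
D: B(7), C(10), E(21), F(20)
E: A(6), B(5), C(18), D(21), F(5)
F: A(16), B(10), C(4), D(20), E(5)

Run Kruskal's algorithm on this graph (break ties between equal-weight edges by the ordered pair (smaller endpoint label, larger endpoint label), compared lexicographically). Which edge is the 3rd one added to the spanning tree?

E-F

Kruskal's algorithm — process edges by increasing weight (ties by edge label):
C—F (4): add. Components now {A} {B} {C,F} {D} {E}
B—E (5): add. Components now {A} {B,E} {C,F} {D}
E—F (5): add. Components now {A} {B,C,E,F} {D}
A—E (6): add. Components now {A,B,C,E,F} {D}
B—D (7): add. Components now {A,B,C,D,E,F}
The 3rd edge added is E—F.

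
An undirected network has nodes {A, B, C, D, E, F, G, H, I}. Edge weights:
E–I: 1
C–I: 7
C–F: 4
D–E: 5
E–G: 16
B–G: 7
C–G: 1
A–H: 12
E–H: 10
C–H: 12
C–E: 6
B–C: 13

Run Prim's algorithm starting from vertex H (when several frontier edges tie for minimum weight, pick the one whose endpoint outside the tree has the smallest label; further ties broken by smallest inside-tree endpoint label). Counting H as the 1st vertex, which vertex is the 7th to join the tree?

Prim, starting at H.
Step 1: frontier [E–H 10, A–H 12, C–H 12] → take E–H (10); add E.
Step 2: frontier [E–I 1, D–E 5, C–E 6, E–G 16, A–H 12, C–H 12] → take E–I (1); add I.
Step 3: frontier [D–E 5, C–E 6, E–G 16, A–H 12, C–H 12, C–I 7] → take D–E (5); add D.
Step 4: frontier [C–E 6, E–G 16, A–H 12, C–H 12, C–I 7] → take C–E (6); add C.
Step 5: frontier [C–G 1, C–F 4, B–C 13, E–G 16, A–H 12] → take C–G (1); add G.
Step 6: frontier [C–F 4, B–C 13, B–G 7, A–H 12] → take C–F (4); add F.
Step 7: frontier [B–C 13, B–G 7, A–H 12] → take B–G (7); add B.
Step 8: frontier [A–H 12] → take A–H (12); add A.
Vertex order: H, E, I, D, C, G, F, B, A. The 7th vertex is F.

F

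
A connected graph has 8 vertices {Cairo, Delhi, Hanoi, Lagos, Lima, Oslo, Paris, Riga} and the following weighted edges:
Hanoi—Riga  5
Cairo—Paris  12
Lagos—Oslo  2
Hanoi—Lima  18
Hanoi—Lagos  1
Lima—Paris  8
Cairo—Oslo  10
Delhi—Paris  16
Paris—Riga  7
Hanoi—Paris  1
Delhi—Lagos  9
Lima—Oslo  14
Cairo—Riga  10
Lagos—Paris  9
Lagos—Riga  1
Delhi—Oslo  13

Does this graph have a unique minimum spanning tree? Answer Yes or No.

Kruskal's algorithm — process edges by increasing weight (ties by edge label):
Hanoi—Lagos (1): add — endpoints in different components.
Hanoi—Paris (1): add — endpoints in different components.
Lagos—Riga (1): add — endpoints in different components.
Lagos—Oslo (2): add — endpoints in different components.
Hanoi—Riga (5): skip — Riga and Hanoi already connected.
Paris—Riga (7): skip — Paris and Riga already connected.
Lima—Paris (8): add — endpoints in different components.
Delhi—Lagos (9): add — endpoints in different components.
Lagos—Paris (9): skip — Lagos and Paris already connected.
Cairo—Oslo (10): add — endpoints in different components.
Non-tree edge Cairo—Riga has weight 10, equal to the heaviest edge on its tree cycle — swapping gives another MST of the same weight. Not unique.

No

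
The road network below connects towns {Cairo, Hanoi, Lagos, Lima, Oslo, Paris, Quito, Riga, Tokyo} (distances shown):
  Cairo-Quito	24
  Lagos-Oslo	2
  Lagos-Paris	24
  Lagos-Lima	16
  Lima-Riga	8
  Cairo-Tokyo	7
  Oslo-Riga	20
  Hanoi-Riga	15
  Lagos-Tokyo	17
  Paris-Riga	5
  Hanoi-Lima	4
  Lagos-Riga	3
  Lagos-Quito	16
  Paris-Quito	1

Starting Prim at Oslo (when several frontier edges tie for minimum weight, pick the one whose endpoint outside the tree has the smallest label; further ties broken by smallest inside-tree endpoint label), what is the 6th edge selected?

Hanoi-Lima

Grow the tree from Oslo using Prim:
Step 1: frontier [Lagos-Oslo 2, Oslo-Riga 20] → take Lagos-Oslo (2); add Lagos.
Step 2: frontier [Lagos-Riga 3, Lagos-Lima 16, Lagos-Quito 16, Lagos-Tokyo 17, Lagos-Paris 24, Oslo-Riga 20] → take Lagos-Riga (3); add Riga.
Step 3: frontier [Lagos-Lima 16, Lagos-Quito 16, Lagos-Tokyo 17, Lagos-Paris 24, Paris-Riga 5, Lima-Riga 8, Hanoi-Riga 15] → take Paris-Riga (5); add Paris.
Step 4: frontier [Lagos-Lima 16, Lagos-Quito 16, Lagos-Tokyo 17, Paris-Quito 1, Lima-Riga 8, Hanoi-Riga 15] → take Paris-Quito (1); add Quito.
Step 5: frontier [Lagos-Lima 16, Lagos-Tokyo 17, Cairo-Quito 24, Lima-Riga 8, Hanoi-Riga 15] → take Lima-Riga (8); add Lima.
Step 6: frontier [Lagos-Tokyo 17, Hanoi-Lima 4, Cairo-Quito 24, Hanoi-Riga 15] → take Hanoi-Lima (4); add Hanoi.
Step 7: frontier [Lagos-Tokyo 17, Cairo-Quito 24] → take Lagos-Tokyo (17); add Tokyo.
Step 8: frontier [Cairo-Quito 24, Cairo-Tokyo 7] → take Cairo-Tokyo (7); add Cairo.
The 6th edge added is Hanoi-Lima.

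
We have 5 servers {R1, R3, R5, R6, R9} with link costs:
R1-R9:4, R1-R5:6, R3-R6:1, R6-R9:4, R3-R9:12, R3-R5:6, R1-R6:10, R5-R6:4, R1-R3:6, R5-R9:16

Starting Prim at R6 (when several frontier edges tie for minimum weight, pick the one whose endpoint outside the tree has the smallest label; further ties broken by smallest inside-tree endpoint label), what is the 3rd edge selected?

R6-R9

Prim, starting at R6.
Step 1: cheapest edge leaving the tree is R3-R6 (1); add R3.
Step 2: cheapest edge leaving the tree is R5-R6 (4); add R5.
Step 3: cheapest edge leaving the tree is R6-R9 (4); add R9.
Step 4: cheapest edge leaving the tree is R1-R9 (4); add R1.
The 3rd edge added is R6-R9.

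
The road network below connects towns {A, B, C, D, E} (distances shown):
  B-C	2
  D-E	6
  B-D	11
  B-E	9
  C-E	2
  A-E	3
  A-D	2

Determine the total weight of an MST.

Prim's algorithm from D:
Step 1: cheapest edge leaving the tree is A-D (2); add A.
Step 2: cheapest edge leaving the tree is A-E (3); add E.
Step 3: cheapest edge leaving the tree is C-E (2); add C.
Step 4: cheapest edge leaving the tree is B-C (2); add B.
MST edges: A-D, A-E, C-E, B-C; total weight 2+3+2+2 = 9.

9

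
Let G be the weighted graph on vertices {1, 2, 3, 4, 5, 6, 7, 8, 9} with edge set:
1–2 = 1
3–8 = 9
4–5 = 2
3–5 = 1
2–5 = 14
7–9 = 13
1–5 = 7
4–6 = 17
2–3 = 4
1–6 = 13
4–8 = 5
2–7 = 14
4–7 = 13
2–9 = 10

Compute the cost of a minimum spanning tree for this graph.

49

Kruskal: consider edges lightest-first.
1–2 (1): add — endpoints in different components.
3–5 (1): add — endpoints in different components.
4–5 (2): add — endpoints in different components.
2–3 (4): add — endpoints in different components.
4–8 (5): add — endpoints in different components.
1–5 (7): skip — 1 and 5 already connected.
3–8 (9): skip — 3 and 8 already connected.
2–9 (10): add — endpoints in different components.
1–6 (13): add — endpoints in different components.
4–7 (13): add — endpoints in different components.
MST edges: 1–2, 3–5, 4–5, 2–3, 4–8, 2–9, 1–6, 4–7; total weight 1+1+2+4+5+10+13+13 = 49.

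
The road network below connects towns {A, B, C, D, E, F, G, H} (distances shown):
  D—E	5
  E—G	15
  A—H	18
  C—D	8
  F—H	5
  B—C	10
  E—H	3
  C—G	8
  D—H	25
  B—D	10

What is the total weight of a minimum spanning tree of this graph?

57

Prim, starting at B.
Step 1: cheapest edge leaving the tree is B—C (10); add C.
Step 2: cheapest edge leaving the tree is C—D (8); add D.
Step 3: cheapest edge leaving the tree is D—E (5); add E.
Step 4: cheapest edge leaving the tree is E—H (3); add H.
Step 5: cheapest edge leaving the tree is F—H (5); add F.
Step 6: cheapest edge leaving the tree is C—G (8); add G.
Step 7: cheapest edge leaving the tree is A—H (18); add A.
MST edges: B—C, C—D, D—E, E—H, F—H, C—G, A—H; total weight 10+8+5+3+5+8+18 = 57.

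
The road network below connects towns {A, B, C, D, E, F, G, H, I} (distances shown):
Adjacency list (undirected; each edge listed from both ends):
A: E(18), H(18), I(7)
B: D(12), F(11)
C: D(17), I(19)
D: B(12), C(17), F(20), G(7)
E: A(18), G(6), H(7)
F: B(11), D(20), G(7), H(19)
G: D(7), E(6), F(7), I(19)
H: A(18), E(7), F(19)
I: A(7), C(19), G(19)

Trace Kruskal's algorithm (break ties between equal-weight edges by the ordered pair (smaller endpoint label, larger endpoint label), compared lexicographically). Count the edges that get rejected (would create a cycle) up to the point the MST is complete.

Kruskal: consider edges lightest-first.
E-G (6): add — endpoints in different components.
A-I (7): add — endpoints in different components.
D-G (7): add — endpoints in different components.
E-H (7): add — endpoints in different components.
F-G (7): add — endpoints in different components.
B-F (11): add — endpoints in different components.
B-D (12): skip — B and D already connected.
C-D (17): add — endpoints in different components.
A-E (18): add — endpoints in different components.
Edges rejected before the tree was complete: 1.

1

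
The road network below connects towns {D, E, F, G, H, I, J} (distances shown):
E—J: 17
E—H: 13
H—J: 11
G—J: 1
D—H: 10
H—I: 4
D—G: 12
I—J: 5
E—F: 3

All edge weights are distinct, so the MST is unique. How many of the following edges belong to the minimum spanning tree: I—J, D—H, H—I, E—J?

3

Kruskal: consider edges lightest-first.
G—J (1): add — endpoints in different components.
E—F (3): add — endpoints in different components.
H—I (4): add — endpoints in different components.
I—J (5): add — endpoints in different components.
D—H (10): add — endpoints in different components.
H—J (11): skip — H and J already connected.
D—G (12): skip — D and G already connected.
E—H (13): add — endpoints in different components.
MST edge set: {G—J, E—F, H—I, I—J, D—H, E—H}.
Of the listed edges, {I—J, D—H, H—I} are in the MST → 3.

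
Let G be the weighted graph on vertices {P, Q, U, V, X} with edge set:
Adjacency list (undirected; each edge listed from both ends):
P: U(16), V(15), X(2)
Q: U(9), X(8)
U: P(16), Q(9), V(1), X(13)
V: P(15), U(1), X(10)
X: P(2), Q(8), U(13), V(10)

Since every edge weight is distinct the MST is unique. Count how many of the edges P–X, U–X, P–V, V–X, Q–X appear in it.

Kruskal's algorithm — process edges by increasing weight (ties by edge label):
U–V (1): add. Components now {U,V} {P} {X} {Q}
P–X (2): add. Components now {U,V} {P,X} {Q}
Q–X (8): add. Components now {U,V} {P,Q,X}
Q–U (9): add. Components now {P,Q,U,V,X}
MST edge set: {U–V, P–X, Q–X, Q–U}.
Of the listed edges, {P–X, Q–X} are in the MST → 2.

2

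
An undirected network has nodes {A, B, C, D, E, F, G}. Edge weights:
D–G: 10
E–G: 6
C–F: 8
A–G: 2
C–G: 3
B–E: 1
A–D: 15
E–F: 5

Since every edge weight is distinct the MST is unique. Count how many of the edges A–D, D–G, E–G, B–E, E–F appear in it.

Kruskal's algorithm — process edges by increasing weight (ties by edge label):
B–E (1): add. Components now {A} {B,E} {C} {D} {F} {G}
A–G (2): add. Components now {A,G} {B,E} {C} {D} {F}
C–G (3): add. Components now {A,C,G} {B,E} {D} {F}
E–F (5): add. Components now {A,C,G} {B,E,F} {D}
E–G (6): add. Components now {A,B,C,E,F,G} {D}
C–F (8): skip — C and F already connected.
D–G (10): add. Components now {A,B,C,D,E,F,G}
MST edge set: {B–E, A–G, C–G, E–F, E–G, D–G}.
Of the listed edges, {D–G, E–G, B–E, E–F} are in the MST → 4.

4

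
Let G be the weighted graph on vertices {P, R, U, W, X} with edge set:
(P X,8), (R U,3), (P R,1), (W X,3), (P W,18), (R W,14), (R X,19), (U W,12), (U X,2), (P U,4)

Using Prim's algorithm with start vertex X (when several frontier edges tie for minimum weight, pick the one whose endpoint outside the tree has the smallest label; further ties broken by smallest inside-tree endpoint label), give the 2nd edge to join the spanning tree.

Grow the tree from X using Prim:
Step 1: cheapest edge leaving the tree is U X (2); add U.
Step 2: cheapest edge leaving the tree is R U (3); add R.
Step 3: cheapest edge leaving the tree is P R (1); add P.
Step 4: cheapest edge leaving the tree is W X (3); add W.
The 2nd edge added is R U.

R-U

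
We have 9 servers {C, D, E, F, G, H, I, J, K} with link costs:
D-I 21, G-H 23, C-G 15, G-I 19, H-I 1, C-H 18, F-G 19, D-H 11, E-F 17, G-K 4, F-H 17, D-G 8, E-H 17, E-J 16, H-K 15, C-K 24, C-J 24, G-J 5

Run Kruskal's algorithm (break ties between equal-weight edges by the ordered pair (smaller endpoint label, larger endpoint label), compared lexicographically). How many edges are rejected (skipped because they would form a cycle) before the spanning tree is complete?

Kruskal's algorithm — process edges by increasing weight (ties by edge label):
H-I (1): add — endpoints in different components.
G-K (4): add — endpoints in different components.
G-J (5): add — endpoints in different components.
D-G (8): add — endpoints in different components.
D-H (11): add — endpoints in different components.
C-G (15): add — endpoints in different components.
H-K (15): skip — H and K already connected.
E-J (16): add — endpoints in different components.
E-F (17): add — endpoints in different components.
Edges rejected before the tree was complete: 1.

1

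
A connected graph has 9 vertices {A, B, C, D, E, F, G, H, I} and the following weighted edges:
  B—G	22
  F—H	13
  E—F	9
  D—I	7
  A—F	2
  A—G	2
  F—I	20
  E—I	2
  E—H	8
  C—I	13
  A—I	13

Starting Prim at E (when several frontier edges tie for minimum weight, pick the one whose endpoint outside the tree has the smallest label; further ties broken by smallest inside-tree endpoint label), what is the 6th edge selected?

A-G

Grow the tree from E using Prim:
Step 1: cheapest edge leaving the tree is E—I (2); add I.
Step 2: cheapest edge leaving the tree is D—I (7); add D.
Step 3: cheapest edge leaving the tree is E—H (8); add H.
Step 4: cheapest edge leaving the tree is E—F (9); add F.
Step 5: cheapest edge leaving the tree is A—F (2); add A.
Step 6: cheapest edge leaving the tree is A—G (2); add G.
Step 7: cheapest edge leaving the tree is C—I (13); add C.
Step 8: cheapest edge leaving the tree is B—G (22); add B.
The 6th edge added is A—G.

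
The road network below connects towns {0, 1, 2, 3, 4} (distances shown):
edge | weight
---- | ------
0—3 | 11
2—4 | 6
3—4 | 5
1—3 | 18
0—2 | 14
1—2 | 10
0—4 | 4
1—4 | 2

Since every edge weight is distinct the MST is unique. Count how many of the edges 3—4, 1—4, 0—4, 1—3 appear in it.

Sort edges by weight, then run Kruskal:
1—4 (2): add — endpoints in different components.
0—4 (4): add — endpoints in different components.
3—4 (5): add — endpoints in different components.
2—4 (6): add — endpoints in different components.
MST edge set: {1—4, 0—4, 3—4, 2—4}.
Of the listed edges, {3—4, 1—4, 0—4} are in the MST → 3.

3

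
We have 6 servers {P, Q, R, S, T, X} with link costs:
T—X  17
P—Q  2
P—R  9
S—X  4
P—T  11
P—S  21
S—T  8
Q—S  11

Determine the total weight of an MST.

Kruskal's algorithm — process edges by increasing weight (ties by edge label):
P—Q (2): add. Components now {T} {X} {S} {P,Q} {R}
S—X (4): add. Components now {T} {S,X} {P,Q} {R}
S—T (8): add. Components now {S,T,X} {P,Q} {R}
P—R (9): add. Components now {S,T,X} {P,Q,R}
P—T (11): add. Components now {P,Q,R,S,T,X}
MST edges: P—Q, S—X, S—T, P—R, P—T; total weight 2+4+8+9+11 = 34.

34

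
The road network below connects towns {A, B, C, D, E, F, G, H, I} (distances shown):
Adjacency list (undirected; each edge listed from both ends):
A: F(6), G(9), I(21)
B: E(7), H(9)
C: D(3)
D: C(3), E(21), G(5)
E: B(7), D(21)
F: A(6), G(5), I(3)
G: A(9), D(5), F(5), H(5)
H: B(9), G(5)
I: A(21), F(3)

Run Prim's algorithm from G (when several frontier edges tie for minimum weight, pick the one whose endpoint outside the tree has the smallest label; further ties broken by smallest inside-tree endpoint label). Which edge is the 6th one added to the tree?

A-F

Prim's algorithm from G:
Step 1: frontier [D G 5, F G 5, G H 5, A G 9] → take D G (5); add D.
Step 2: frontier [C D 3, D E 21, F G 5, G H 5, A G 9] → take C D (3); add C.
Step 3: frontier [D E 21, F G 5, G H 5, A G 9] → take F G (5); add F.
Step 4: frontier [D E 21, F I 3, A F 6, G H 5, A G 9] → take F I (3); add I.
Step 5: frontier [D E 21, A F 6, G H 5, A G 9, A I 21] → take G H (5); add H.
Step 6: frontier [D E 21, A F 6, A G 9, B H 9, A I 21] → take A F (6); add A.
Step 7: frontier [D E 21, B H 9] → take B H (9); add B.
Step 8: frontier [B E 7, D E 21] → take B E (7); add E.
The 6th edge added is A F.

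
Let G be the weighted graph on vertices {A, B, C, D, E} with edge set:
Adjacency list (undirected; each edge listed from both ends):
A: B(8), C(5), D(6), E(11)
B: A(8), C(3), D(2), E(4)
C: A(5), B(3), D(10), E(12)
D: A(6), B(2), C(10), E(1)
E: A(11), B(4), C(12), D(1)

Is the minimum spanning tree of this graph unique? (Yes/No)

Yes

Kruskal: consider edges lightest-first.
D-E (1): add. Components now {A} {B} {C} {D,E}
B-D (2): add. Components now {A} {B,D,E} {C}
B-C (3): add. Components now {A} {B,C,D,E}
B-E (4): skip — B and E already connected.
A-C (5): add. Components now {A,B,C,D,E}
Every non-tree edge has weight strictly greater than the heaviest edge on the tree path between its endpoints, so the MST is unique.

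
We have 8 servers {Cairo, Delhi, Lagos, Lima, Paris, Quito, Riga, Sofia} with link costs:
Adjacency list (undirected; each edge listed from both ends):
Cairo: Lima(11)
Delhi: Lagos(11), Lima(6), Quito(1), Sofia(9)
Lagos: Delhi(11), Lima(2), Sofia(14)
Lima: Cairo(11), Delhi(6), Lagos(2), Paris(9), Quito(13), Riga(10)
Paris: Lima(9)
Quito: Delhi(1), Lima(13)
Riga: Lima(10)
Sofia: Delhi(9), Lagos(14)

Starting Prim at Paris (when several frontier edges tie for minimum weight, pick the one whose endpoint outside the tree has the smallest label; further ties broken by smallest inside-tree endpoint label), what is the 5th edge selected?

Grow the tree from Paris using Prim:
Step 1: frontier [Lima Paris 9] → take Lima Paris (9); add Lima.
Step 2: frontier [Lagos Lima 2, Delhi Lima 6, Lima Riga 10, Cairo Lima 11, Lima Quito 13] → take Lagos Lima (2); add Lagos.
Step 3: frontier [Delhi Lagos 11, Lagos Sofia 14, Delhi Lima 6, Lima Riga 10, Cairo Lima 11, Lima Quito 13] → take Delhi Lima (6); add Delhi.
Step 4: frontier [Delhi Quito 1, Delhi Sofia 9, Lagos Sofia 14, Lima Riga 10, Cairo Lima 11, Lima Quito 13] → take Delhi Quito (1); add Quito.
Step 5: frontier [Delhi Sofia 9, Lagos Sofia 14, Lima Riga 10, Cairo Lima 11] → take Delhi Sofia (9); add Sofia.
Step 6: frontier [Lima Riga 10, Cairo Lima 11] → take Lima Riga (10); add Riga.
Step 7: frontier [Cairo Lima 11] → take Cairo Lima (11); add Cairo.
The 5th edge added is Delhi Sofia.

Delhi-Sofia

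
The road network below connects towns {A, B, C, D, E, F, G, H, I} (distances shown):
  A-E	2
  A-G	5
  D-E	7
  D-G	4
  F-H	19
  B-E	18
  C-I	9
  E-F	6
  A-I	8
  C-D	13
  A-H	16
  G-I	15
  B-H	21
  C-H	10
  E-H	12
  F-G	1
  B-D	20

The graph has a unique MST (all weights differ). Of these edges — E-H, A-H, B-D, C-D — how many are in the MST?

0

Kruskal's algorithm — process edges by increasing weight (ties by edge label):
F-G (1): add — endpoints in different components.
A-E (2): add — endpoints in different components.
D-G (4): add — endpoints in different components.
A-G (5): add — endpoints in different components.
E-F (6): skip — E and F already connected.
D-E (7): skip — D and E already connected.
A-I (8): add — endpoints in different components.
C-I (9): add — endpoints in different components.
C-H (10): add — endpoints in different components.
E-H (12): skip — E and H already connected.
C-D (13): skip — C and D already connected.
G-I (15): skip — G and I already connected.
A-H (16): skip — A and H already connected.
B-E (18): add — endpoints in different components.
MST edge set: {F-G, A-E, D-G, A-G, A-I, C-I, C-H, B-E}.
Of the listed edges, {} are in the MST → 0.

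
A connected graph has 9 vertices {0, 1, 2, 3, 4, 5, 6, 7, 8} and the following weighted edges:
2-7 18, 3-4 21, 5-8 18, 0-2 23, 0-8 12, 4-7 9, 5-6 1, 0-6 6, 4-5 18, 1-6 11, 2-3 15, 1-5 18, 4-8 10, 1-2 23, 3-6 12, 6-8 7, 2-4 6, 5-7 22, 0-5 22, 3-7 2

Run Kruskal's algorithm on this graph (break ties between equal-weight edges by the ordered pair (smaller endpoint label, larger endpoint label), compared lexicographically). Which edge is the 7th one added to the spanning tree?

4-8

Kruskal: consider edges lightest-first.
5-6 (1): add — endpoints in different components.
3-7 (2): add — endpoints in different components.
0-6 (6): add — endpoints in different components.
2-4 (6): add — endpoints in different components.
6-8 (7): add — endpoints in different components.
4-7 (9): add — endpoints in different components.
4-8 (10): add — endpoints in different components.
1-6 (11): add — endpoints in different components.
The 7th edge added is 4-8.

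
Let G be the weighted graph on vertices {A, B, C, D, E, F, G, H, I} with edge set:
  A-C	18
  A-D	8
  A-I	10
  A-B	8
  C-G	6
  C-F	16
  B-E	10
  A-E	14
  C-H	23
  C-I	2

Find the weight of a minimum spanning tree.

Kruskal: consider edges lightest-first.
C-I (2): add — endpoints in different components.
C-G (6): add — endpoints in different components.
A-B (8): add — endpoints in different components.
A-D (8): add — endpoints in different components.
A-I (10): add — endpoints in different components.
B-E (10): add — endpoints in different components.
A-E (14): skip — A and E already connected.
C-F (16): add — endpoints in different components.
A-C (18): skip — A and C already connected.
C-H (23): add — endpoints in different components.
MST edges: C-I, C-G, A-B, A-D, A-I, B-E, C-F, C-H; total weight 2+6+8+8+10+10+16+23 = 83.

83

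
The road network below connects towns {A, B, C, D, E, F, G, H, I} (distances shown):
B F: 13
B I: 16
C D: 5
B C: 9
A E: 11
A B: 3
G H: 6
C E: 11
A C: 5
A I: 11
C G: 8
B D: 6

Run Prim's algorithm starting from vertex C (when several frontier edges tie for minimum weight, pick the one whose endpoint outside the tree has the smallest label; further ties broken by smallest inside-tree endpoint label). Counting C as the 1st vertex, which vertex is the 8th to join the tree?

Prim's algorithm from C:
Step 1: cheapest edge leaving the tree is A C (5); add A.
Step 2: cheapest edge leaving the tree is A B (3); add B.
Step 3: cheapest edge leaving the tree is C D (5); add D.
Step 4: cheapest edge leaving the tree is C G (8); add G.
Step 5: cheapest edge leaving the tree is G H (6); add H.
Step 6: cheapest edge leaving the tree is A E (11); add E.
Step 7: cheapest edge leaving the tree is A I (11); add I.
Step 8: cheapest edge leaving the tree is B F (13); add F.
Vertex order: C, A, B, D, G, H, E, I, F. The 8th vertex is I.

I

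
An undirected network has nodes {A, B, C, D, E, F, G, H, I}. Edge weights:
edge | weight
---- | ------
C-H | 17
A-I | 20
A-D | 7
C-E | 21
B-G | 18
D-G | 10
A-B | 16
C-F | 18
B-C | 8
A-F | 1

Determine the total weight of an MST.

100

Prim's algorithm from B:
Step 1: frontier [B-C 8, A-B 16, B-G 18] → take B-C (8); add C.
Step 2: frontier [A-B 16, B-G 18, C-H 17, C-F 18, C-E 21] → take A-B (16); add A.
Step 3: frontier [A-F 1, A-D 7, A-I 20, B-G 18, C-H 17, C-F 18, C-E 21] → take A-F (1); add F.
Step 4: frontier [A-D 7, A-I 20, B-G 18, C-H 17, C-E 21] → take A-D (7); add D.
Step 5: frontier [A-I 20, B-G 18, C-H 17, C-E 21, D-G 10] → take D-G (10); add G.
Step 6: frontier [A-I 20, C-H 17, C-E 21] → take C-H (17); add H.
Step 7: frontier [A-I 20, C-E 21] → take A-I (20); add I.
Step 8: frontier [C-E 21] → take C-E (21); add E.
MST edges: B-C, A-B, A-F, A-D, D-G, C-H, A-I, C-E; total weight 8+16+1+7+10+17+20+21 = 100.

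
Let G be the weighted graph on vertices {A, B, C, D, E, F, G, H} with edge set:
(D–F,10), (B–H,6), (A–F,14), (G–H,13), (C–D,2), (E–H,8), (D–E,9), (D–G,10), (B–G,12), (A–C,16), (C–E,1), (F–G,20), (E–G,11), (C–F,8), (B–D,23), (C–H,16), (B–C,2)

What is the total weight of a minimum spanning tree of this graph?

Kruskal's algorithm — process edges by increasing weight (ties by edge label):
C–E (1): add — endpoints in different components.
B–C (2): add — endpoints in different components.
C–D (2): add — endpoints in different components.
B–H (6): add — endpoints in different components.
C–F (8): add — endpoints in different components.
E–H (8): skip — E and H already connected.
D–E (9): skip — D and E already connected.
D–F (10): skip — D and F already connected.
D–G (10): add — endpoints in different components.
E–G (11): skip — E and G already connected.
B–G (12): skip — B and G already connected.
G–H (13): skip — G and H already connected.
A–F (14): add — endpoints in different components.
MST edges: C–E, B–C, C–D, B–H, C–F, D–G, A–F; total weight 1+2+2+6+8+10+14 = 43.

43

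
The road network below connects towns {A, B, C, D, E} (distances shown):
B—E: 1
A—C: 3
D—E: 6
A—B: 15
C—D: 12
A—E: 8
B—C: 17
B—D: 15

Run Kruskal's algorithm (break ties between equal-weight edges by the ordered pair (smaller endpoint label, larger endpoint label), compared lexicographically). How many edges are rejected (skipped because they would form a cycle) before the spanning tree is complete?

0

Sort edges by weight, then run Kruskal:
B—E (1): add — endpoints in different components.
A—C (3): add — endpoints in different components.
D—E (6): add — endpoints in different components.
A—E (8): add — endpoints in different components.
Edges rejected before the tree was complete: 0.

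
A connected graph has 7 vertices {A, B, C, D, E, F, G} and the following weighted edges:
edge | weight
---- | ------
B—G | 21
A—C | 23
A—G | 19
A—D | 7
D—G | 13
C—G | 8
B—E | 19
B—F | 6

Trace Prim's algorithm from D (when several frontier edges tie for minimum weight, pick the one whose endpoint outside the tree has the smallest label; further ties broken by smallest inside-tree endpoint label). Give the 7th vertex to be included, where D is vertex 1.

E

Prim's algorithm from D:
Step 1: cheapest edge leaving the tree is A—D (7); add A.
Step 2: cheapest edge leaving the tree is D—G (13); add G.
Step 3: cheapest edge leaving the tree is C—G (8); add C.
Step 4: cheapest edge leaving the tree is B—G (21); add B.
Step 5: cheapest edge leaving the tree is B—F (6); add F.
Step 6: cheapest edge leaving the tree is B—E (19); add E.
Vertex order: D, A, G, C, B, F, E. The 7th vertex is E.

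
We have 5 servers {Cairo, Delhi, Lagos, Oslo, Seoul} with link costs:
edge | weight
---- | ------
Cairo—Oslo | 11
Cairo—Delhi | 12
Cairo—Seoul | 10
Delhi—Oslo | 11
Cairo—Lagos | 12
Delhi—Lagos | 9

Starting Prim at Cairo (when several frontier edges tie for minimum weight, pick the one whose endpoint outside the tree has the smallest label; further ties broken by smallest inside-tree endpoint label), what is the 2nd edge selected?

Cairo-Oslo

Grow the tree from Cairo using Prim:
Step 1: frontier [Cairo—Seoul 10, Cairo—Oslo 11, Cairo—Delhi 12, Cairo—Lagos 12] → take Cairo—Seoul (10); add Seoul.
Step 2: frontier [Cairo—Oslo 11, Cairo—Delhi 12, Cairo—Lagos 12] → take Cairo—Oslo (11); add Oslo.
Step 3: frontier [Cairo—Delhi 12, Cairo—Lagos 12, Delhi—Oslo 11] → take Delhi—Oslo (11); add Delhi.
Step 4: frontier [Cairo—Lagos 12, Delhi—Lagos 9] → take Delhi—Lagos (9); add Lagos.
The 2nd edge added is Cairo—Oslo.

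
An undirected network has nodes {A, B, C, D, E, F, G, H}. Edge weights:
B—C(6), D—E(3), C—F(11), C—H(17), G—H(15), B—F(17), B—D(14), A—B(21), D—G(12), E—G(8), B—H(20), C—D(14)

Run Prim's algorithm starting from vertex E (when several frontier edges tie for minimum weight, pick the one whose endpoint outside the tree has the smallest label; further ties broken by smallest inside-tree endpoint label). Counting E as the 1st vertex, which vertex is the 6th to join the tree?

Prim's algorithm from E:
Step 1: frontier [D—E 3, E—G 8] → take D—E (3); add D.
Step 2: frontier [D—G 12, B—D 14, C—D 14, E—G 8] → take E—G (8); add G.
Step 3: frontier [B—D 14, C—D 14, G—H 15] → take B—D (14); add B.
Step 4: frontier [B—C 6, B—F 17, B—H 20, A—B 21, C—D 14, G—H 15] → take B—C (6); add C.
Step 5: frontier [B—F 17, B—H 20, A—B 21, C—F 11, C—H 17, G—H 15] → take C—F (11); add F.
Step 6: frontier [B—H 20, A—B 21, C—H 17, G—H 15] → take G—H (15); add H.
Step 7: frontier [A—B 21] → take A—B (21); add A.
Vertex order: E, D, G, B, C, F, H, A. The 6th vertex is F.

F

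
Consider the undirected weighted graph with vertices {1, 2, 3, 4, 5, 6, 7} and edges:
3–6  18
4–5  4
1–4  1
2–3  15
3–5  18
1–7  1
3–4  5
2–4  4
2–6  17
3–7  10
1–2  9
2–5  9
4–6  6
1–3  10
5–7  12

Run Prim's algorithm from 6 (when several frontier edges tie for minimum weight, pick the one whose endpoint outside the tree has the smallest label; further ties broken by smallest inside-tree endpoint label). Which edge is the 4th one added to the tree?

2-4

Prim's algorithm from 6:
Step 1: cheapest edge leaving the tree is 4–6 (6); add 4.
Step 2: cheapest edge leaving the tree is 1–4 (1); add 1.
Step 3: cheapest edge leaving the tree is 1–7 (1); add 7.
Step 4: cheapest edge leaving the tree is 2–4 (4); add 2.
Step 5: cheapest edge leaving the tree is 4–5 (4); add 5.
Step 6: cheapest edge leaving the tree is 3–4 (5); add 3.
The 4th edge added is 2–4.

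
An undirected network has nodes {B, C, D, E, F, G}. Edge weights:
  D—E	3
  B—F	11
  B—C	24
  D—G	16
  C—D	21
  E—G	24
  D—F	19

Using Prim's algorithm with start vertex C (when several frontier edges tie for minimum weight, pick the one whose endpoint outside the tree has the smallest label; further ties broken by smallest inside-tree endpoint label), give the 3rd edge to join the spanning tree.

D-G

Prim's algorithm from C:
Step 1: cheapest edge leaving the tree is C—D (21); add D.
Step 2: cheapest edge leaving the tree is D—E (3); add E.
Step 3: cheapest edge leaving the tree is D—G (16); add G.
Step 4: cheapest edge leaving the tree is D—F (19); add F.
Step 5: cheapest edge leaving the tree is B—F (11); add B.
The 3rd edge added is D—G.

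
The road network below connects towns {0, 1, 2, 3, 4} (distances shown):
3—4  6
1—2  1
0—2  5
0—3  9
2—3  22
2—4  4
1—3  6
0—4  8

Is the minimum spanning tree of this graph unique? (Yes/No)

No

Sort edges by weight, then run Kruskal:
1—2 (1): add — endpoints in different components.
2—4 (4): add — endpoints in different components.
0—2 (5): add — endpoints in different components.
1—3 (6): add — endpoints in different components.
Non-tree edge 3—4 has weight 6, equal to the heaviest edge on its tree cycle — swapping gives another MST of the same weight. Not unique.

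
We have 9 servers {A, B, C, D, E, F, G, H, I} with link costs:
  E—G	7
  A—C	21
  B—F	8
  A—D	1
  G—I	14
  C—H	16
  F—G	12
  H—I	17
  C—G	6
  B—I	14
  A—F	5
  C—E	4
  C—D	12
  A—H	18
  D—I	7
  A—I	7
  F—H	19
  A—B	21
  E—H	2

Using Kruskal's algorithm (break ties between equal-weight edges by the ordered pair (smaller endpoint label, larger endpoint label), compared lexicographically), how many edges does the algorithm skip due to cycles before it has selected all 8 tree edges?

Kruskal's algorithm — process edges by increasing weight (ties by edge label):
A—D (1): add — endpoints in different components.
E—H (2): add — endpoints in different components.
C—E (4): add — endpoints in different components.
A—F (5): add — endpoints in different components.
C—G (6): add — endpoints in different components.
A—I (7): add — endpoints in different components.
D—I (7): skip — D and I already connected.
E—G (7): skip — E and G already connected.
B—F (8): add — endpoints in different components.
C—D (12): add — endpoints in different components.
Edges rejected before the tree was complete: 2.

2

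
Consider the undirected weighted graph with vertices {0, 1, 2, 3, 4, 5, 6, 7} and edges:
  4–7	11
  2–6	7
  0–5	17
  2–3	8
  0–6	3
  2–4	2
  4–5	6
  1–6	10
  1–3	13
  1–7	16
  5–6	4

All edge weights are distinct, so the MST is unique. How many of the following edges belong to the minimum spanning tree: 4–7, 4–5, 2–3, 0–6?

Kruskal's algorithm — process edges by increasing weight (ties by edge label):
2–4 (2): add — endpoints in different components.
0–6 (3): add — endpoints in different components.
5–6 (4): add — endpoints in different components.
4–5 (6): add — endpoints in different components.
2–6 (7): skip — 2 and 6 already connected.
2–3 (8): add — endpoints in different components.
1–6 (10): add — endpoints in different components.
4–7 (11): add — endpoints in different components.
MST edge set: {2–4, 0–6, 5–6, 4–5, 2–3, 1–6, 4–7}.
Of the listed edges, {4–7, 4–5, 2–3, 0–6} are in the MST → 4.

4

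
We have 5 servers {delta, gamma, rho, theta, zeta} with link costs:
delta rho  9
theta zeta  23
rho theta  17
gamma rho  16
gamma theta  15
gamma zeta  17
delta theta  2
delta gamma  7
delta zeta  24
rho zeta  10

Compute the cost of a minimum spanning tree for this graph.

28

Kruskal's algorithm — process edges by increasing weight (ties by edge label):
delta theta (2): add — endpoints in different components.
delta gamma (7): add — endpoints in different components.
delta rho (9): add — endpoints in different components.
rho zeta (10): add — endpoints in different components.
MST edges: delta theta, delta gamma, delta rho, rho zeta; total weight 2+7+9+10 = 28.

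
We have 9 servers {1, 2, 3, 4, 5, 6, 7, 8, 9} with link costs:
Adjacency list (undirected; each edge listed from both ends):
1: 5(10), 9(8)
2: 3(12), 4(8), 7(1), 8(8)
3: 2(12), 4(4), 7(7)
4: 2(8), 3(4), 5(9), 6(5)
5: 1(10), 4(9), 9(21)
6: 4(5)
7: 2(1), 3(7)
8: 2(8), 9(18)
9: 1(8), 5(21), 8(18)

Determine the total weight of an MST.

Kruskal's algorithm — process edges by increasing weight (ties by edge label):
2—7 (1): add — endpoints in different components.
3—4 (4): add — endpoints in different components.
4—6 (5): add — endpoints in different components.
3—7 (7): add — endpoints in different components.
1—9 (8): add — endpoints in different components.
2—4 (8): skip — 2 and 4 already connected.
2—8 (8): add — endpoints in different components.
4—5 (9): add — endpoints in different components.
1—5 (10): add — endpoints in different components.
MST edges: 2—7, 3—4, 4—6, 3—7, 1—9, 2—8, 4—5, 1—5; total weight 1+4+5+7+8+8+9+10 = 52.

52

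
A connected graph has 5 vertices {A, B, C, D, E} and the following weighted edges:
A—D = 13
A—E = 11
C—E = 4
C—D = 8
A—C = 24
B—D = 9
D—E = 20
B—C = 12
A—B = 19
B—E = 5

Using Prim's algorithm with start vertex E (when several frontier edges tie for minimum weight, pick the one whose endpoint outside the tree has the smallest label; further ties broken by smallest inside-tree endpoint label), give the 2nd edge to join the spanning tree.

B-E

Grow the tree from E using Prim:
Step 1: frontier [C—E 4, B—E 5, A—E 11, D—E 20] → take C—E (4); add C.
Step 2: frontier [C—D 8, B—C 12, A—C 24, B—E 5, A—E 11, D—E 20] → take B—E (5); add B.
Step 3: frontier [B—D 9, A—B 19, C—D 8, A—C 24, A—E 11, D—E 20] → take C—D (8); add D.
Step 4: frontier [A—B 19, A—C 24, A—D 13, A—E 11] → take A—E (11); add A.
The 2nd edge added is B—E.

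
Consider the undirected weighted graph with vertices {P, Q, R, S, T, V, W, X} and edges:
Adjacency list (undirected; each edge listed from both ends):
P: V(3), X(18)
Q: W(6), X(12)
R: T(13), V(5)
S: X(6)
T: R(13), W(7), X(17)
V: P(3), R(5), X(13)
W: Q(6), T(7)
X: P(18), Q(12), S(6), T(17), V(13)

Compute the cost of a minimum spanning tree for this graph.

52

Prim's algorithm from W:
Step 1: cheapest edge leaving the tree is Q-W (6); add Q.
Step 2: cheapest edge leaving the tree is T-W (7); add T.
Step 3: cheapest edge leaving the tree is Q-X (12); add X.
Step 4: cheapest edge leaving the tree is S-X (6); add S.
Step 5: cheapest edge leaving the tree is R-T (13); add R.
Step 6: cheapest edge leaving the tree is R-V (5); add V.
Step 7: cheapest edge leaving the tree is P-V (3); add P.
MST edges: Q-W, T-W, Q-X, S-X, R-T, R-V, P-V; total weight 6+7+12+6+13+5+3 = 52.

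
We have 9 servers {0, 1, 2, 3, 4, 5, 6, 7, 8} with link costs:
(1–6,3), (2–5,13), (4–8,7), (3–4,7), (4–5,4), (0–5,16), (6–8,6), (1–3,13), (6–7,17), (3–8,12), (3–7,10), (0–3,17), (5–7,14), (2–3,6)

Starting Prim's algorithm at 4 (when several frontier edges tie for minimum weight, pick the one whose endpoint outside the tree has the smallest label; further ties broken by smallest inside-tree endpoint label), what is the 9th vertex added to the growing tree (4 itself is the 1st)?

Grow the tree from 4 using Prim:
Step 1: cheapest edge leaving the tree is 4–5 (4); add 5.
Step 2: cheapest edge leaving the tree is 3–4 (7); add 3.
Step 3: cheapest edge leaving the tree is 2–3 (6); add 2.
Step 4: cheapest edge leaving the tree is 4–8 (7); add 8.
Step 5: cheapest edge leaving the tree is 6–8 (6); add 6.
Step 6: cheapest edge leaving the tree is 1–6 (3); add 1.
Step 7: cheapest edge leaving the tree is 3–7 (10); add 7.
Step 8: cheapest edge leaving the tree is 0–5 (16); add 0.
Vertex order: 4, 5, 3, 2, 8, 6, 1, 7, 0. The 9th vertex is 0.

0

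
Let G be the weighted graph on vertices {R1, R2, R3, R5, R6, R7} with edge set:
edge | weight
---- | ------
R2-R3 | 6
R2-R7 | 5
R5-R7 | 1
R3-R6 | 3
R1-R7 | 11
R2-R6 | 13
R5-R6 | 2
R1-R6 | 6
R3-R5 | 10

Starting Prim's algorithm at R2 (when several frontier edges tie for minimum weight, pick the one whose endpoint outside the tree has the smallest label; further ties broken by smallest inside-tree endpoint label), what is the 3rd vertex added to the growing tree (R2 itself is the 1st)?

Grow the tree from R2 using Prim:
Step 1: frontier [R2-R7 5, R2-R3 6, R2-R6 13] → take R2-R7 (5); add R7.
Step 2: frontier [R2-R3 6, R2-R6 13, R5-R7 1, R1-R7 11] → take R5-R7 (1); add R5.
Step 3: frontier [R2-R3 6, R2-R6 13, R5-R6 2, R3-R5 10, R1-R7 11] → take R5-R6 (2); add R6.
Step 4: frontier [R2-R3 6, R3-R5 10, R3-R6 3, R1-R6 6, R1-R7 11] → take R3-R6 (3); add R3.
Step 5: frontier [R1-R6 6, R1-R7 11] → take R1-R6 (6); add R1.
Vertex order: R2, R7, R5, R6, R3, R1. The 3rd vertex is R5.

R5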